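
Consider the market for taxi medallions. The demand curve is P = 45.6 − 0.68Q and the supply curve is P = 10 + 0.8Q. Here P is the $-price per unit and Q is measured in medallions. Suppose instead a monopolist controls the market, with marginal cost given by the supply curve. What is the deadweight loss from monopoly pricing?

$42.43

Competitive equilibrium: 45.6 − 0.68Q = 10 + 0.8Q → Q* = 24.0541, P* = 29.2432.
Marginal revenue: MR = 45.6 − 1.36Q. Set MR = MC: 45.6 − 1.36Q = 10 + 0.8Q → Q_m = 16.4815.
Price P_m = 45.6 − 0.68·16.4815 = 34.3926; MC(Q_m) = 10 + 0.8·16.4815 = 23.1852.
Competitive Q* = 24.0541, so ΔQ = 7.5726; wedge = 34.3926 − 23.1852 = 11.2074.
Welfare loss = ½ × 7.5726 × 11.2074 = $42.43.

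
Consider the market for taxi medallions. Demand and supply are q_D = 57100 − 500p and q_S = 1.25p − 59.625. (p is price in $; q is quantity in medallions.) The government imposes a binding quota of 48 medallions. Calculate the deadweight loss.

$488.92

In inverse form: demand p = 114.2 − 0.002q, supply p = 47.7 + 0.8q.
Competitive equilibrium: 114.2 − 0.002q = 47.7 + 0.8q → q* = 82.9177, p* = 114.0342.
At q = 48: demand price = 114.2 − 0.002·48 = 114.104; supply price = 47.7 + 0.8·48 = 86.1.
Δq = 82.9177 − 48 = 34.9177; wedge = 114.104 − 86.1 = 28.004.
Welfare loss = ½ × 34.9177 × 28.004 = $488.92.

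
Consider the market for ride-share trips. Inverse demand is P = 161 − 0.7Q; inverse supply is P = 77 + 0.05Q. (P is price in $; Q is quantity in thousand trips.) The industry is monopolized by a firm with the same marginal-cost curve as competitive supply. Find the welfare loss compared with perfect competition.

$1096.29 thousand

Competitive equilibrium: 161 − 0.7Q = 77 + 0.05Q → Q* = 112, P* = 82.6.
Marginal revenue: MR = 161 − 1.4Q. Set MR = MC: 161 − 1.4Q = 77 + 0.05Q → Q_m = 57.931.
Price P_m = 161 − 0.7·57.931 = 120.4483; MC(Q_m) = 77 + 0.05·57.931 = 79.8966.
Competitive Q* = 112, so ΔQ = 54.069; wedge = 120.4483 − 79.8966 = 40.5517.
Welfare loss = ½ × 54.069 × 40.5517 = $1096.29 thousand.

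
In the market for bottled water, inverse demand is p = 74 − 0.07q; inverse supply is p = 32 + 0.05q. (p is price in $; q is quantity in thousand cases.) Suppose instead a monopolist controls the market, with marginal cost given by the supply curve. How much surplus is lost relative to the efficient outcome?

Competitive equilibrium: 74 − 0.07q = 32 + 0.05q → q* = 350, p* = 49.5.
Marginal revenue: MR = 74 − 0.14q. Set MR = MC: 74 − 0.14q = 32 + 0.05q → q_m = 221.0526.
Price p_m = 74 − 0.07·221.0526 = 58.5263; MC(q_m) = 32 + 0.05·221.0526 = 43.0526.
Competitive q* = 350, so Δq = 128.9474; wedge = 58.5263 − 43.0526 = 15.4737.
Welfare loss = ½ × 128.9474 × 15.4737 = $997.65 thousand.

$997.65 thousand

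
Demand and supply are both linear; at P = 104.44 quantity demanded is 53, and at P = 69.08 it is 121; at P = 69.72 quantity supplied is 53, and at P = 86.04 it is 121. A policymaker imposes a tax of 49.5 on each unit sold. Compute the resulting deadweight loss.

1612.01

Demand slope = (69.08 − 104.44)/(121 − 53) = −0.52, so P = 132 − 0.52Q.
Supply slope = (86.04 − 69.72)/(121 − 53) = 0.24, so P = 57 + 0.24Q.
Competitive equilibrium: 132 − 0.52Q = 57 + 0.24Q → Q* = 98.6842, P* = 80.6842.
With the tax, the buyer price exceeds the seller price by 49.5: (132 − 0.52Q) − (57 + 0.24Q) = 49.5 → Q' = 33.5526.
ΔQ = 98.6842 − 33.5526 = 65.1316; the wedge equals the tax, 49.5.
The triangle = ½ × 65.1316 × 49.5 = 1612.01.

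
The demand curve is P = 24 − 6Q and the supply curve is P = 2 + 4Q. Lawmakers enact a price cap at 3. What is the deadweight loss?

Competitive equilibrium: 24 − 6Q = 2 + 4Q → Q* = 2.2, P* = 10.8.
At the ceiling P = 3, quantity supplied = (3 − 2)/4 = 0.25.
Willingness to pay at Q' = 0.25: 24 − 6·0.25 = 22.5.
ΔQ = 2.2 − 0.25 = 1.95; wedge = 22.5 − 3 = 19.5.
Deadweight loss = ½ × 1.95 × 19.5 = 19.01.

19.01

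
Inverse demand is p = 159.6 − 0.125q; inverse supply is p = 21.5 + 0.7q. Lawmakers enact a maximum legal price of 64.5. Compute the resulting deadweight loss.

4631.82

Competitive equilibrium: 159.6 − 0.125q = 21.5 + 0.7q → q* = 167.3939, p* = 138.6758.
At the ceiling p = 64.5, quantity supplied = (64.5 − 21.5)/0.7 = 61.4286.
Willingness to pay at q' = 61.4286: 159.6 − 0.125·61.4286 = 151.9214.
Δq = 167.3939 − 61.4286 = 105.9653; wedge = 151.9214 − 64.5 = 87.4214.
Welfare loss = ½ × 105.9653 × 87.4214 = 4631.82.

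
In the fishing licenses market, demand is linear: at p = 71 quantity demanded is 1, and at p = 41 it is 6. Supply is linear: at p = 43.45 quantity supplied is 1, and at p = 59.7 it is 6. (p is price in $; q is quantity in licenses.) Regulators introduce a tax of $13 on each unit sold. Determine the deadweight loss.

$9.14

Demand slope = (41 − 71)/(6 − 1) = −6, so p = 77 − 6q.
Supply slope = (59.7 − 43.45)/(6 − 1) = 3.25, so p = 40.2 + 3.25q.
Competitive equilibrium: 77 − 6q = 40.2 + 3.25q → q* = 3.9784, p* = 53.1297.
With the tax, the buyer price exceeds the seller price by 13: (77 − 6q) − (40.2 + 3.25q) = 13 → q' = 2.573.
Δq = 3.9784 − 2.573 = 1.4054; the wedge equals the tax, 13.
The triangle = ½ × 1.4054 × 13 = $9.14.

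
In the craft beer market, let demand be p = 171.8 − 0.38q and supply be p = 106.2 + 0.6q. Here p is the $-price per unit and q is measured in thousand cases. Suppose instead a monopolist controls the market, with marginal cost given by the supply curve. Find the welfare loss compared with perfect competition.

$171.41 thousand

Competitive equilibrium: 171.8 − 0.38q = 106.2 + 0.6q → q* = 66.9388, p* = 146.3633.
Marginal revenue: MR = 171.8 − 0.76q. Set MR = MC: 171.8 − 0.76q = 106.2 + 0.6q → q_m = 48.2353.
Price p_m = 171.8 − 0.38·48.2353 = 153.4706; MC(q_m) = 106.2 + 0.6·48.2353 = 135.1412.
Competitive q* = 66.9388, so Δq = 18.7035; wedge = 153.4706 − 135.1412 = 18.3294.
Deadweight loss = ½ × 18.7035 × 18.3294 = $171.41 thousand.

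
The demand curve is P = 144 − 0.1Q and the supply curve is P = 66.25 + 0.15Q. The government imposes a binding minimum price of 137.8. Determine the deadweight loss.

7750.125

Competitive equilibrium: 144 − 0.1Q = 66.25 + 0.15Q → Q* = 311, P* = 112.9.
At the floor P = 137.8, quantity demanded = (144 − 137.8)/0.1 = 62.
Sellers' marginal cost at Q' = 62: 66.25 + 0.15·62 = 75.55.
ΔQ = 311 − 62 = 249; wedge = 137.8 − 75.55 = 62.25.
Deadweight loss = ½ × 249 × 62.25 = 7750.125.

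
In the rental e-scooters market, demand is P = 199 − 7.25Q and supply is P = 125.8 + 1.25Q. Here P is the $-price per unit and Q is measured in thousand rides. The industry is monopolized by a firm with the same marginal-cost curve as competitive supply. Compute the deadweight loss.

Competitive equilibrium: 199 − 7.25Q = 125.8 + 1.25Q → Q* = 8.6118, P* = 136.5647.
Marginal revenue: MR = 199 − 14.5Q. Set MR = MC: 199 − 14.5Q = 125.8 + 1.25Q → Q_m = 4.6476.
Price P_m = 199 − 7.25·4.6476 = 165.3049; MC(Q_m) = 125.8 + 1.25·4.6476 = 131.6095.
Competitive Q* = 8.6118, so ΔQ = 3.9642; wedge = 165.3049 − 131.6095 = 33.6954.
Welfare loss = ½ × 3.9642 × 33.6954 = $66.79 thousand.

$66.79 thousand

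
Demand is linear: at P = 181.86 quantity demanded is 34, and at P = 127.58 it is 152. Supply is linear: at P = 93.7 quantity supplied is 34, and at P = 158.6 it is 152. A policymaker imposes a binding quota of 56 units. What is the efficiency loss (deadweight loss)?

2152.52

Demand slope = (127.58 − 181.86)/(152 − 34) = −0.46, so P = 197.5 − 0.46Q.
Supply slope = (158.6 − 93.7)/(152 − 34) = 0.55, so P = 75 + 0.55Q.
Competitive equilibrium: 197.5 − 0.46Q = 75 + 0.55Q → Q* = 121.2871, P* = 141.7079.
At Q = 56: demand price = 197.5 − 0.46·56 = 171.74; supply price = 75 + 0.55·56 = 105.8.
ΔQ = 121.2871 − 56 = 65.2871; wedge = 171.74 − 105.8 = 65.94.
Deadweight loss = ½ × 65.2871 × 65.94 = 2152.52.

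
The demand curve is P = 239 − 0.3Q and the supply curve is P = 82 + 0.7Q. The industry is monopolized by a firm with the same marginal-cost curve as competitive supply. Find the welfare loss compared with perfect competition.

Competitive equilibrium: 239 − 0.3Q = 82 + 0.7Q → Q* = 157, P* = 191.9.
Marginal revenue: MR = 239 − 0.6Q. Set MR = MC: 239 − 0.6Q = 82 + 0.7Q → Q_m = 120.76923.
Price P_m = 239 − 0.3·120.76923 = 202.76923; MC(Q_m) = 82 + 0.7·120.76923 = 166.53846.
Competitive Q* = 157, so ΔQ = 36.23077; wedge = 202.76923 − 166.53846 = 36.23077.
The triangle = ½ × 36.23077 × 36.23077 = 656.33.

656.33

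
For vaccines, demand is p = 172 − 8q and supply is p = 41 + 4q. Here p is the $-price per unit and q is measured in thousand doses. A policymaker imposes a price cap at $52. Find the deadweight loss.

Competitive equilibrium: 172 − 8q = 41 + 4q → q* = 10.9167, p* = 84.6667.
At the ceiling p = 52, quantity supplied = (52 − 41)/4 = 2.75.
Willingness to pay at q' = 2.75: 172 − 8·2.75 = 150.
Δq = 10.9167 − 2.75 = 8.1667; wedge = 150 − 52 = 98.
Deadweight loss = ½ × 8.1667 × 98 = $400.17 thousand.

$400.17 thousand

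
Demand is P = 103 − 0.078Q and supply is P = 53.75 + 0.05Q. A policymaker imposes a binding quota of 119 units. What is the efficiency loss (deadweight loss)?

4520.41

Competitive equilibrium: 103 − 0.078Q = 53.75 + 0.05Q → Q* = 384.7656, P* = 72.9883.
At Q = 119: demand price = 103 − 0.078·119 = 93.718; supply price = 53.75 + 0.05·119 = 59.7.
ΔQ = 384.7656 − 119 = 265.7656; wedge = 93.718 − 59.7 = 34.018.
The triangle = ½ × 265.7656 × 34.018 = 4520.41.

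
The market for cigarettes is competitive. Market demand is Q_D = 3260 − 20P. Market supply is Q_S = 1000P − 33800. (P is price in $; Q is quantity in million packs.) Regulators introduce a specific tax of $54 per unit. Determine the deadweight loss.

In inverse form: demand P = 163 − 0.05Q, supply P = 33.8 + 0.001Q.
Competitive equilibrium: 163 − 0.05Q = 33.8 + 0.001Q → Q* = 2533.33333, P* = 36.33333.
With the tax, the buyer price exceeds the seller price by 54: (163 − 0.05Q) − (33.8 + 0.001Q) = 54 → Q' = 1474.5098.
ΔQ = 2533.33333 − 1474.5098 = 1058.82353; the wedge equals the tax, 54.
DWL = ½ × 1058.82353 × 54 = $28588.24 million.

$28588.24 million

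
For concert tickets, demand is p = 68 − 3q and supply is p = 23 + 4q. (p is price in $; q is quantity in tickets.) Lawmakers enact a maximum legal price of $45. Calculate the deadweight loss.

Competitive equilibrium: 68 − 3q = 23 + 4q → q* = 6.4286, p* = 48.7143.
At the ceiling p = 45, quantity supplied = (45 − 23)/4 = 5.5.
Willingness to pay at q' = 5.5: 68 − 3·5.5 = 51.5.
Δq = 6.4286 − 5.5 = 0.9286; wedge = 51.5 − 45 = 6.5.
The triangle = ½ × 0.9286 × 6.5 = $3.02.

$3.02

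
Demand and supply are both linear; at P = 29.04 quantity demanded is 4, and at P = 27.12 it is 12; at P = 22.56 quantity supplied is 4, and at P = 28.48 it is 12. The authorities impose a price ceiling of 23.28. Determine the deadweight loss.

Demand slope = (27.12 − 29.04)/(12 − 4) = −0.24, so P = 30 − 0.24Q.
Supply slope = (28.48 − 22.56)/(12 − 4) = 0.74, so P = 19.6 + 0.74Q.
Competitive equilibrium: 30 − 0.24Q = 19.6 + 0.74Q → Q* = 10.6122, P* = 27.4531.
At the ceiling P = 23.28, quantity supplied = (23.28 − 19.6)/0.74 = 4.973.
Willingness to pay at Q' = 4.973: 30 − 0.24·4.973 = 28.8065.
ΔQ = 10.6122 − 4.973 = 5.6392; wedge = 28.8065 − 23.28 = 5.5265.
Welfare loss = ½ × 5.6392 × 5.5265 = 15.58.

15.58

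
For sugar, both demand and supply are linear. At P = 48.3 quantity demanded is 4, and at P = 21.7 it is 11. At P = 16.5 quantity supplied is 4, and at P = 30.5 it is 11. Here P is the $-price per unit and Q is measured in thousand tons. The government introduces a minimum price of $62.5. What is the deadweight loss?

$246.50 thousand

Demand slope = (21.7 − 48.3)/(11 − 4) = −3.8, so P = 63.5 − 3.8Q.
Supply slope = (30.5 − 16.5)/(11 − 4) = 2, so P = 8.5 + 2Q.
Competitive equilibrium: 63.5 − 3.8Q = 8.5 + 2Q → Q* = 9.4828, P* = 27.4655.
At the floor P = 62.5, quantity demanded = (63.5 − 62.5)/3.8 = 0.2632.
Sellers' marginal cost at Q' = 0.2632: 8.5 + 2·0.2632 = 9.0264.
ΔQ = 9.4828 − 0.2632 = 9.2196; wedge = 62.5 − 9.0264 = 53.4736.
The triangle = ½ × 9.2196 × 53.4736 = $246.50 thousand.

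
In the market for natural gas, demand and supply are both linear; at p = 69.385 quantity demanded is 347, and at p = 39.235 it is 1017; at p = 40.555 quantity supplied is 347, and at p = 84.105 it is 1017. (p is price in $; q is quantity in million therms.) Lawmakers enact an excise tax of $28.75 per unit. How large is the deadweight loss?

Demand slope = (39.235 − 69.385)/(1017 − 347) = −0.045, so p = 85 − 0.045q.
Supply slope = (84.105 − 40.555)/(1017 − 347) = 0.065, so p = 18 + 0.065q.
Competitive equilibrium: 85 − 0.045q = 18 + 0.065q → q* = 609.0909, p* = 57.5909.
With the tax, the buyer price exceeds the seller price by 28.75: (85 − 0.045q) − (18 + 0.065q) = 28.75 → q' = 347.7273.
Δq = 609.0909 − 347.7273 = 261.3636; the wedge equals the tax, 28.75.
DWL = ½ × 261.3636 × 28.75 = $3757.10 million.

$3757.10 million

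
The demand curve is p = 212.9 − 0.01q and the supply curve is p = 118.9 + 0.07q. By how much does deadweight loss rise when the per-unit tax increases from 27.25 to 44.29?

7619.01

Competitive equilibrium: 212.9 − 0.01q = 118.9 + 0.07q → q* = 1175, p* = 201.15.
For a per-unit tax t: Δq = t/0.08, so DWL = ½·t·(t/0.08) = t²/0.16.
At t = 27.25: DWL = 4641.016. At t = 44.29: DWL = 12260.026.
Increase = 12260.026 − 4641.016 = 7619.01.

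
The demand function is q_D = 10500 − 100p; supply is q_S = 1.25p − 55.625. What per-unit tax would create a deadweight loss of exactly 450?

27

In inverse form: demand p = 105 − 0.01q, supply p = 44.5 + 0.8q.
Competitive equilibrium: 105 − 0.01q = 44.5 + 0.8q → q* = 74.6914, p* = 104.2531.
A tax t gives Δq = t/0.81 and wedge t, so DWL = t²/1.62.
t²/1.62 = 450 → t² = 729 → t = 27.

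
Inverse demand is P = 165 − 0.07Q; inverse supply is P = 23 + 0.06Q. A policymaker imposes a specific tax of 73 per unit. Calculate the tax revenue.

38746.15

Competitive equilibrium: 165 − 0.07Q = 23 + 0.06Q → Q* = 1092.3077, P* = 88.5385.
With the tax, the buyer price exceeds the seller price by 73: (165 − 0.07Q) − (23 + 0.06Q) = 73 → Q' = 530.7692.
Tax revenue = 73 × 530.7692 = 38746.15.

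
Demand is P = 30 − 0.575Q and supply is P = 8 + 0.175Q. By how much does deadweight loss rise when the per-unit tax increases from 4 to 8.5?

Competitive equilibrium: 30 − 0.575Q = 8 + 0.175Q → Q* = 29.3333, P* = 13.1333.
For a per-unit tax t: ΔQ = t/0.75, so DWL = ½·t·(t/0.75) = t²/1.5.
At t = 4: DWL = 10.667. At t = 8.5: DWL = 48.167.
Increase = 48.167 − 10.667 = 37.50.

37.50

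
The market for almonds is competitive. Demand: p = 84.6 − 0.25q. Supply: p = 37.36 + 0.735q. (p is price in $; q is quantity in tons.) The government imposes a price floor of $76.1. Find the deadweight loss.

$95.97

Competitive equilibrium: 84.6 − 0.25q = 37.36 + 0.735q → q* = 47.9594, p* = 72.6102.
At the floor p = 76.1, quantity demanded = (84.6 − 76.1)/0.25 = 34.
Sellers' marginal cost at q' = 34: 37.36 + 0.735·34 = 62.35.
Δq = 47.9594 − 34 = 13.9594; wedge = 76.1 − 62.35 = 13.75.
Deadweight loss = ½ × 13.9594 × 13.75 = $95.97.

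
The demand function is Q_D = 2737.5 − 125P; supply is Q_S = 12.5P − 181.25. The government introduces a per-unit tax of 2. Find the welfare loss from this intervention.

In inverse form: demand P = 21.9 − 0.008Q, supply P = 14.5 + 0.08Q.
Competitive equilibrium: 21.9 − 0.008Q = 14.5 + 0.08Q → Q* = 84.0909, P* = 21.2273.
With the tax, the buyer price exceeds the seller price by 2: (21.9 − 0.008Q) − (14.5 + 0.08Q) = 2 → Q' = 61.3636.
ΔQ = 84.0909 − 61.3636 = 22.7273; the wedge equals the tax, 2.
Deadweight loss = ½ × 22.7273 × 2 = 22.73.

22.73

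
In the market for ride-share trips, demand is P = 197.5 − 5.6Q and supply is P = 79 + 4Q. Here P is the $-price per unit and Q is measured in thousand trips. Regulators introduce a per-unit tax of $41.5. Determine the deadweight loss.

$89.70 thousand

Competitive equilibrium: 197.5 − 5.6Q = 79 + 4Q → Q* = 12.3438, P* = 128.375.
With the tax, the buyer price exceeds the seller price by 41.5: (197.5 − 5.6Q) − (79 + 4Q) = 41.5 → Q' = 8.0208.
ΔQ = 12.3438 − 8.0208 = 4.323; the wedge equals the tax, 41.5.
Deadweight loss = ½ × 4.323 × 41.5 = $89.70 thousand.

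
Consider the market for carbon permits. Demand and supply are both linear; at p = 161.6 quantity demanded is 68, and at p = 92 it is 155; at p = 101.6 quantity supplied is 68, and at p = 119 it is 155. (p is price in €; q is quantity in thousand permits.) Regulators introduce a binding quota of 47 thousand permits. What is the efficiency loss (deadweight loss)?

€3280.50 thousand

Demand slope = (92 − 161.6)/(155 − 68) = −0.8, so p = 216 − 0.8q.
Supply slope = (119 − 101.6)/(155 − 68) = 0.2, so p = 88 + 0.2q.
Competitive equilibrium: 216 − 0.8q = 88 + 0.2q → q* = 128, p* = 113.6.
At q = 47: demand price = 216 − 0.8·47 = 178.4; supply price = 88 + 0.2·47 = 97.4.
Δq = 128 − 47 = 81; wedge = 178.4 − 97.4 = 81.
The triangle = ½ × 81 × 81 = €3280.50 thousand.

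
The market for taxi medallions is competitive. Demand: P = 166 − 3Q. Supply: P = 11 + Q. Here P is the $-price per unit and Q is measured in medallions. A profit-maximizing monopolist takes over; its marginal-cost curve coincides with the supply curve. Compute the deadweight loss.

Competitive equilibrium: 166 − 3Q = 11 + Q → Q* = 38.75, P* = 49.75.
Marginal revenue: MR = 166 − 6Q. Set MR = MC: 166 − 6Q = 11 + Q → Q_m = 22.1429.
Price P_m = 166 − 3·22.1429 = 99.5713; MC(Q_m) = 11 + 1·22.1429 = 33.1429.
Competitive Q* = 38.75, so ΔQ = 16.6071; wedge = 99.5713 − 33.1429 = 66.4284.
DWL = ½ × 16.6071 × 66.4284 = $551.59.

$551.59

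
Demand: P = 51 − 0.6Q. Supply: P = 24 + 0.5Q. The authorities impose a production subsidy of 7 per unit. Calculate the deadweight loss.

22.27

Competitive equilibrium: 51 − 0.6Q = 24 + 0.5Q → Q* = 24.5455, P* = 36.2727.
The subsidy lowers effective supply by 7: P = 17 + 0.5Q.
New quantity: 51 − 0.6Q = 17 + 0.5Q → Q' = 30.9091.
Overproduction ΔQ = 30.9091 − 24.5455 = 6.3636; wedge = subsidy = 7.
The triangle = ½ × 6.3636 × 7 = 22.27.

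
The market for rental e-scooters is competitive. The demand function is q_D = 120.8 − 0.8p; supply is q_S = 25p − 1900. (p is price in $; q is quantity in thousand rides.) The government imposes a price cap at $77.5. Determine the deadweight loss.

In inverse form: demand p = 151 − 1.25q, supply p = 76 + 0.04q.
Competitive equilibrium: 151 − 1.25q = 76 + 0.04q → q* = 58.1395, p* = 78.3256.
At the ceiling p = 77.5, quantity supplied = (77.5 − 76)/0.04 = 37.5.
Willingness to pay at q' = 37.5: 151 − 1.25·37.5 = 104.125.
Δq = 58.1395 − 37.5 = 20.6395; wedge = 104.125 − 77.5 = 26.625.
Welfare loss = ½ × 20.6395 × 26.625 = $274.76 thousand.

$274.76 thousand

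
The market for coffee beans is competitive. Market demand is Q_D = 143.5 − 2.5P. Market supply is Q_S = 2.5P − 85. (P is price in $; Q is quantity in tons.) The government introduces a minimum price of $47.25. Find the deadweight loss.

In inverse form: demand P = 57.4 − 0.4Q, supply P = 34 + 0.4Q.
Competitive equilibrium: 57.4 − 0.4Q = 34 + 0.4Q → Q* = 29.25, P* = 45.7.
At the floor P = 47.25, quantity demanded = (57.4 − 47.25)/0.4 = 25.375.
Sellers' marginal cost at Q' = 25.375: 34 + 0.4·25.375 = 44.15.
ΔQ = 29.25 − 25.375 = 3.875; wedge = 47.25 − 44.15 = 3.1.
Deadweight loss = ½ × 3.875 × 3.1 = $6.01.

$6.01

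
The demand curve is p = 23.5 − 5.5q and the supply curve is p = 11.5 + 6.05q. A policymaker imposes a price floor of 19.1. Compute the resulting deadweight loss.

0.33

Competitive equilibrium: 23.5 − 5.5q = 11.5 + 6.05q → q* = 1.039, p* = 17.7857.
At the floor p = 19.1, quantity demanded = (23.5 − 19.1)/5.5 = 0.8.
Sellers' marginal cost at q' = 0.8: 11.5 + 6.05·0.8 = 16.34.
Δq = 1.039 − 0.8 = 0.239; wedge = 19.1 − 16.34 = 2.76.
The triangle = ½ × 0.239 × 2.76 = 0.33.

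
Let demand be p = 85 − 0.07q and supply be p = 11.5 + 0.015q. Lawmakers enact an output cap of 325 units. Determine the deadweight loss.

12379.50

Competitive equilibrium: 85 − 0.07q = 11.5 + 0.015q → q* = 864.7059, p* = 24.4706.
At q = 325: demand price = 85 − 0.07·325 = 62.25; supply price = 11.5 + 0.015·325 = 16.375.
Δq = 864.7059 − 325 = 539.7059; wedge = 62.25 − 16.375 = 45.875.
The triangle = ½ × 539.7059 × 45.875 = 12379.50.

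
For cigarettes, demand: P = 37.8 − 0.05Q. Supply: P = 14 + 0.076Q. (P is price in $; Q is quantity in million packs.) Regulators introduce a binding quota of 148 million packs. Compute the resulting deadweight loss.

$105.33 million

Competitive equilibrium: 37.8 − 0.05Q = 14 + 0.076Q → Q* = 188.8889, P* = 28.3556.
At Q = 148: demand price = 37.8 − 0.05·148 = 30.4; supply price = 14 + 0.076·148 = 25.248.
ΔQ = 188.8889 − 148 = 40.8889; wedge = 30.4 − 25.248 = 5.152.
The triangle = ½ × 40.8889 × 5.152 = $105.33 million.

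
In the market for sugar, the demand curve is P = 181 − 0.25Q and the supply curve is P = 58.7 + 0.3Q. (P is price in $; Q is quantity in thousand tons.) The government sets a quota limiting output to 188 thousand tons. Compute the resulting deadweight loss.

$324.74 thousand

Competitive equilibrium: 181 − 0.25Q = 58.7 + 0.3Q → Q* = 222.3636, P* = 125.4091.
At Q = 188: demand price = 181 − 0.25·188 = 134; supply price = 58.7 + 0.3·188 = 115.1.
ΔQ = 222.3636 − 188 = 34.3636; wedge = 134 − 115.1 = 18.9.
The triangle = ½ × 34.3636 × 18.9 = $324.74 thousand.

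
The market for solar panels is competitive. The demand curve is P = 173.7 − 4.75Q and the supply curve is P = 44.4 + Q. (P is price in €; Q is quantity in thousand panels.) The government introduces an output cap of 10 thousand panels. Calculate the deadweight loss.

€448.28 thousand

Competitive equilibrium: 173.7 − 4.75Q = 44.4 + Q → Q* = 22.487, P* = 66.887.
At Q = 10: demand price = 173.7 − 4.75·10 = 126.2; supply price = 44.4 + 1·10 = 54.4.
ΔQ = 22.487 − 10 = 12.487; wedge = 126.2 − 54.4 = 71.8.
Welfare loss = ½ × 12.487 × 71.8 = €448.28 thousand.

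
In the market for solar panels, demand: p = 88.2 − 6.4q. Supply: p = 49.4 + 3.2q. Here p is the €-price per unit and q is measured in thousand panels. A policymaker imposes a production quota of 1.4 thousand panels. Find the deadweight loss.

Competitive equilibrium: 88.2 − 6.4q = 49.4 + 3.2q → q* = 4.0417, p* = 62.3333.
At q = 1.4: demand price = 88.2 − 6.4·1.4 = 79.24; supply price = 49.4 + 3.2·1.4 = 53.88.
Δq = 4.0417 − 1.4 = 2.6417; wedge = 79.24 − 53.88 = 25.36.
Welfare loss = ½ × 2.6417 × 25.36 = €33.50 thousand.

€33.50 thousand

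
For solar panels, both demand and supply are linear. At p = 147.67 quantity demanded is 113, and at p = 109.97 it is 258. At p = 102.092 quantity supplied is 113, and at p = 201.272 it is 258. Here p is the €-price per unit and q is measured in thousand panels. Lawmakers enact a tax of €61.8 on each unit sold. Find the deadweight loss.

€2022.90 thousand

Demand slope = (109.97 − 147.67)/(258 − 113) = −0.26, so p = 177.05 − 0.26q.
Supply slope = (201.272 − 102.092)/(258 − 113) = 0.684, so p = 24.8 + 0.684q.
Competitive equilibrium: 177.05 − 0.26q = 24.8 + 0.684q → q* = 161.2818, p* = 135.1167.
With the tax, the buyer price exceeds the seller price by 61.8: (177.05 − 0.26q) − (24.8 + 0.684q) = 61.8 → q' = 95.8157.
Δq = 161.2818 − 95.8157 = 65.4661; the wedge equals the tax, 61.8.
The triangle = ½ × 65.4661 × 61.8 = €2022.90 thousand.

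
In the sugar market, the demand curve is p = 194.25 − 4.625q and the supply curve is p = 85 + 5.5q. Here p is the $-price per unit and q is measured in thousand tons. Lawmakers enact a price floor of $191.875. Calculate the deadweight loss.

$534.64 thousand

Competitive equilibrium: 194.25 − 4.625q = 85 + 5.5q → q* = 10.7901, p* = 144.3457.
At the floor p = 191.875, quantity demanded = (194.25 − 191.875)/4.625 = 0.5135.
Sellers' marginal cost at q' = 0.5135: 85 + 5.5·0.5135 = 87.8243.
Δq = 10.7901 − 0.5135 = 10.2766; wedge = 191.875 − 87.8243 = 104.0507.
Welfare loss = ½ × 10.2766 × 104.0507 = $534.64 thousand.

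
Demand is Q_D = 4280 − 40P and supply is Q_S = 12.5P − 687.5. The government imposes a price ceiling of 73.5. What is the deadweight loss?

3658.71

In inverse form: demand P = 107 − 0.025Q, supply P = 55 + 0.08Q.
Competitive equilibrium: 107 − 0.025Q = 55 + 0.08Q → Q* = 495.2381, P* = 94.61905.
At the ceiling P = 73.5, quantity supplied = (73.5 − 55)/0.08 = 231.25.
Willingness to pay at Q' = 231.25: 107 − 0.025·231.25 = 101.21875.
ΔQ = 495.2381 − 231.25 = 263.9881; wedge = 101.21875 − 73.5 = 27.71875.
The triangle = ½ × 263.9881 × 27.71875 = 3658.71.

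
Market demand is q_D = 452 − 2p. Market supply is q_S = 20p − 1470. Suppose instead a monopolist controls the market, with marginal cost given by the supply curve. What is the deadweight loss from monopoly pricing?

4794.11

In inverse form: demand p = 226 − 0.5q, supply p = 73.5 + 0.05q.
Competitive equilibrium: 226 − 0.5q = 73.5 + 0.05q → q* = 277.27273, p* = 87.36364.
Marginal revenue: MR = 226 − q. Set MR = MC: 226 − q = 73.5 + 0.05q → q_m = 145.2381.
Price p_m = 226 − 0.5·145.2381 = 153.38095; MC(q_m) = 73.5 + 0.05·145.2381 = 80.76191.
Competitive q* = 277.27273, so Δq = 132.03463; wedge = 153.38095 − 80.76191 = 72.61904.
Deadweight loss = ½ × 132.03463 × 72.61904 = 4794.11.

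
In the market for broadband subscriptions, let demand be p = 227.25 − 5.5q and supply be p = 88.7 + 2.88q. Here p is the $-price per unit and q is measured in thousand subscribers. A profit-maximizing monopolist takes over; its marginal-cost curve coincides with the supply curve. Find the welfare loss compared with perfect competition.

Competitive equilibrium: 227.25 − 5.5q = 88.7 + 2.88q → q* = 16.5334, p* = 136.3162.
Marginal revenue: MR = 227.25 − 11q. Set MR = MC: 227.25 − 11q = 88.7 + 2.88q → q_m = 9.982.
Price p_m = 227.25 − 5.5·9.982 = 172.349; MC(q_m) = 88.7 + 2.88·9.982 = 117.4482.
Competitive q* = 16.5334, so Δq = 6.5514; wedge = 172.349 − 117.4482 = 54.9008.
Welfare loss = ½ × 6.5514 × 54.9008 = $179.84 thousand.

$179.84 thousand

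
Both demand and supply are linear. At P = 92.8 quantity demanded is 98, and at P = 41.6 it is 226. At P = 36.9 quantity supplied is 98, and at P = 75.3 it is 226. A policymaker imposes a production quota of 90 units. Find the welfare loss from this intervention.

2701.61

Demand slope = (41.6 − 92.8)/(226 − 98) = −0.4, so P = 132 − 0.4Q.
Supply slope = (75.3 − 36.9)/(226 − 98) = 0.3, so P = 7.5 + 0.3Q.
Competitive equilibrium: 132 − 0.4Q = 7.5 + 0.3Q → Q* = 177.8571, P* = 60.8571.
At Q = 90: demand price = 132 − 0.4·90 = 96; supply price = 7.5 + 0.3·90 = 34.5.
ΔQ = 177.8571 − 90 = 87.8571; wedge = 96 − 34.5 = 61.5.
Welfare loss = ½ × 87.8571 × 61.5 = 2701.61.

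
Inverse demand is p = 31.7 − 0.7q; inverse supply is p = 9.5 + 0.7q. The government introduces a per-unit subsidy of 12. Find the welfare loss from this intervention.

51.43

Competitive equilibrium: 31.7 − 0.7q = 9.5 + 0.7q → q* = 15.8571, p* = 20.6.
The subsidy lowers effective supply by 12: p = 0.7q − 2.5.
New quantity: 31.7 − 0.7q = 0.7q − 2.5 → q' = 24.4286.
Overproduction Δq = 24.4286 − 15.8571 = 8.5715; wedge = subsidy = 12.
DWL = ½ × 8.5715 × 12 = 51.43.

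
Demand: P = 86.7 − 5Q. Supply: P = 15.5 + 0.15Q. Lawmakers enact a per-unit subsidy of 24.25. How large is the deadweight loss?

57.09

Competitive equilibrium: 86.7 − 5Q = 15.5 + 0.15Q → Q* = 13.8252, P* = 17.5738.
The subsidy lowers effective supply by 24.25: P = 0.15Q − 8.75.
New quantity: 86.7 − 5Q = 0.15Q − 8.75 → Q' = 18.534.
Overproduction ΔQ = 18.534 − 13.8252 = 4.7088; wedge = subsidy = 24.25.
Deadweight loss = ½ × 4.7088 × 24.25 = 57.09.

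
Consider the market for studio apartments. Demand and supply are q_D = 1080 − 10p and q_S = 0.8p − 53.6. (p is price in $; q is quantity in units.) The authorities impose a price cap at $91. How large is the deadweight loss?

In inverse form: demand p = 108 − 0.1q, supply p = 67 + 1.25q.
Competitive equilibrium: 108 − 0.1q = 67 + 1.25q → q* = 30.3704, p* = 104.963.
At the ceiling p = 91, quantity supplied = (91 − 67)/1.25 = 19.2.
Willingness to pay at q' = 19.2: 108 − 0.1·19.2 = 106.08.
Δq = 30.3704 − 19.2 = 11.1704; wedge = 106.08 − 91 = 15.08.
DWL = ½ × 11.1704 × 15.08 = $84.22.

$84.22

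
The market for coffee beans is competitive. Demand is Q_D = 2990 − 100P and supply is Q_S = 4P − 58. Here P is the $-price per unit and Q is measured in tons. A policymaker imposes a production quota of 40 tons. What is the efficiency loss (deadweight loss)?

In inverse form: demand P = 29.9 − 0.01Q, supply P = 14.5 + 0.25Q.
Competitive equilibrium: 29.9 − 0.01Q = 14.5 + 0.25Q → Q* = 59.2308, P* = 29.3077.
At Q = 40: demand price = 29.9 − 0.01·40 = 29.5; supply price = 14.5 + 0.25·40 = 24.5.
ΔQ = 59.2308 − 40 = 19.2308; wedge = 29.5 − 24.5 = 5.
Deadweight loss = ½ × 19.2308 × 5 = $48.08.

$48.08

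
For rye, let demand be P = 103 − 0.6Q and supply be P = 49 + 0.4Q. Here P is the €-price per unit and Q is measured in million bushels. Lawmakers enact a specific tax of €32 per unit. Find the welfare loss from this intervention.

Competitive equilibrium: 103 − 0.6Q = 49 + 0.4Q → Q* = 54, P* = 70.6.
With the tax, the buyer price exceeds the seller price by 32: (103 − 0.6Q) − (49 + 0.4Q) = 32 → Q' = 22.
ΔQ = 54 − 22 = 32; the wedge equals the tax, 32.
Deadweight loss = ½ × 32 × 32 = €512 million.

€512 million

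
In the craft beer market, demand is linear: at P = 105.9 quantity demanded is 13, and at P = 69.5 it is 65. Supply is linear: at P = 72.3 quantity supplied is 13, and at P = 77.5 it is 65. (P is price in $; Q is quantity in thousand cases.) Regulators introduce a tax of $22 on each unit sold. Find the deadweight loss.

Demand slope = (69.5 − 105.9)/(65 − 13) = −0.7, so P = 115 − 0.7Q.
Supply slope = (77.5 − 72.3)/(65 − 13) = 0.1, so P = 71 + 0.1Q.
Competitive equilibrium: 115 − 0.7Q = 71 + 0.1Q → Q* = 55, P* = 76.5.
With the tax, the buyer price exceeds the seller price by 22: (115 − 0.7Q) − (71 + 0.1Q) = 22 → Q' = 27.5.
ΔQ = 55 − 27.5 = 27.5; the wedge equals the tax, 22.
The triangle = ½ × 27.5 × 22 = $302.50 thousand.

$302.50 thousand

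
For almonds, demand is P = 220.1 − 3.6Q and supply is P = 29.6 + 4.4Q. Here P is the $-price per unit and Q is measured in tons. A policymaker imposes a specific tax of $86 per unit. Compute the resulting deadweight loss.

$462.25

Competitive equilibrium: 220.1 − 3.6Q = 29.6 + 4.4Q → Q* = 23.8125, P* = 134.375.
With the tax, the buyer price exceeds the seller price by 86: (220.1 − 3.6Q) − (29.6 + 4.4Q) = 86 → Q' = 13.0625.
ΔQ = 23.8125 − 13.0625 = 10.75; the wedge equals the tax, 86.
The triangle = ½ × 10.75 × 86 = $462.25.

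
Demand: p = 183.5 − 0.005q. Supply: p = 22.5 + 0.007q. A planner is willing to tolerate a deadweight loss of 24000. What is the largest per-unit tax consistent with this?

Competitive equilibrium: 183.5 − 0.005q = 22.5 + 0.007q → q* = 13416.6667, p* = 116.4167.
A tax t gives Δq = t/0.012 and wedge t, so DWL = t²/0.024.
t²/0.024 = 24000 → t² = 576 → t = 24.

24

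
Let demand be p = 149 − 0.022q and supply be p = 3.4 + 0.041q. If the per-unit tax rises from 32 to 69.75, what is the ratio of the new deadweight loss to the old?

4.751

Competitive equilibrium: 149 − 0.022q = 3.4 + 0.041q → q* = 2311.1111, p* = 98.1556.
For a per-unit tax t: Δq = t/0.063, so DWL = ½·t·(t/0.063) = t²/0.126.
At t = 32: DWL = 8126.984. At t = 69.75: DWL = 38611.607.
Ratio = (69.75/32)² = 4.751.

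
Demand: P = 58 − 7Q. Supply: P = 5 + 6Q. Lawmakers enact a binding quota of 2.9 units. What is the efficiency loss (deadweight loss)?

9

Competitive equilibrium: 58 − 7Q = 5 + 6Q → Q* = 4.0769, P* = 29.4615.
At Q = 2.9: demand price = 58 − 7·2.9 = 37.7; supply price = 5 + 6·2.9 = 22.4.
ΔQ = 4.0769 − 2.9 = 1.1769; wedge = 37.7 − 22.4 = 15.3.
Welfare loss = ½ × 1.1769 × 15.3 = 9.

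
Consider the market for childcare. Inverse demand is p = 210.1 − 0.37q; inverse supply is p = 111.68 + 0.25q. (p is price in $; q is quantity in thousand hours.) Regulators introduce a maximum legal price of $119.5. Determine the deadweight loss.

$5036.43 thousand

Competitive equilibrium: 210.1 − 0.37q = 111.68 + 0.25q → q* = 158.7419, p* = 151.3655.
At the ceiling p = 119.5, quantity supplied = (119.5 − 111.68)/0.25 = 31.28.
Willingness to pay at q' = 31.28: 210.1 − 0.37·31.28 = 198.5264.
Δq = 158.7419 − 31.28 = 127.4619; wedge = 198.5264 − 119.5 = 79.0264.
DWL = ½ × 127.4619 × 79.0264 = $5036.43 thousand.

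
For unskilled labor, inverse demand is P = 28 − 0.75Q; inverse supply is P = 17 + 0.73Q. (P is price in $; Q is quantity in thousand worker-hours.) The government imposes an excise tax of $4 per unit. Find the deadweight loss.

$5.41 thousand

Competitive equilibrium: 28 − 0.75Q = 17 + 0.73Q → Q* = 7.4324, P* = 22.4257.
With the tax, the buyer price exceeds the seller price by 4: (28 − 0.75Q) − (17 + 0.73Q) = 4 → Q' = 4.7297.
ΔQ = 7.4324 − 4.7297 = 2.7027; the wedge equals the tax, 4.
Welfare loss = ½ × 2.7027 × 4 = $5.41 thousand.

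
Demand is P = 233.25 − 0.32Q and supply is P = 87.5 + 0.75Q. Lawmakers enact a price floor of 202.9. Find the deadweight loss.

915.69

Competitive equilibrium: 233.25 − 0.32Q = 87.5 + 0.75Q → Q* = 136.215, P* = 189.6612.
At the floor P = 202.9, quantity demanded = (233.25 − 202.9)/0.32 = 94.8438.
Sellers' marginal cost at Q' = 94.8438: 87.5 + 0.75·94.8438 = 158.6329.
ΔQ = 136.215 − 94.8438 = 41.3712; wedge = 202.9 − 158.6329 = 44.2671.
Deadweight loss = ½ × 41.3712 × 44.2671 = 915.69.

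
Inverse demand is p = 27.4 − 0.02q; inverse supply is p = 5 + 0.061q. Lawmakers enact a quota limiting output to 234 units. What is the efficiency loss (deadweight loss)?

73.30

Competitive equilibrium: 27.4 − 0.02q = 5 + 0.061q → q* = 276.5432, p* = 21.8691.
At q = 234: demand price = 27.4 − 0.02·234 = 22.72; supply price = 5 + 0.061·234 = 19.274.
Δq = 276.5432 − 234 = 42.5432; wedge = 22.72 − 19.274 = 3.446.
Welfare loss = ½ × 42.5432 × 3.446 = 73.30.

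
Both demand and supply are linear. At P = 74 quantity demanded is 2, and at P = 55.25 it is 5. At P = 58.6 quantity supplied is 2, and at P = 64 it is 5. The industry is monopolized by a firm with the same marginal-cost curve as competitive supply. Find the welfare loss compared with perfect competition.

Demand slope = (55.25 − 74)/(5 − 2) = −6.25, so P = 86.5 − 6.25Q.
Supply slope = (64 − 58.6)/(5 − 2) = 1.8, so P = 55 + 1.8Q.
Competitive equilibrium: 86.5 − 6.25Q = 55 + 1.8Q → Q* = 3.913, P* = 62.0435.
Marginal revenue: MR = 86.5 − 12.5Q. Set MR = MC: 86.5 − 12.5Q = 55 + 1.8Q → Q_m = 2.2028.
Price P_m = 86.5 − 6.25·2.2028 = 72.7325; MC(Q_m) = 55 + 1.8·2.2028 = 58.965.
Competitive Q* = 3.913, so ΔQ = 1.7102; wedge = 72.7325 − 58.965 = 13.7675.
Welfare loss = ½ × 1.7102 × 13.7675 = 11.77.

11.77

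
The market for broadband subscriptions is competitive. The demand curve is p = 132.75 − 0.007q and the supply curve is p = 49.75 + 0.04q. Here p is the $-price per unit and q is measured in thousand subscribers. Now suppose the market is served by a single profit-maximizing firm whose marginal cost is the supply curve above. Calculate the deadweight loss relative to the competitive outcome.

$1231.51 thousand

Competitive equilibrium: 132.75 − 0.007q = 49.75 + 0.04q → q* = 1765.95745, p* = 120.3883.
Marginal revenue: MR = 132.75 − 0.014q. Set MR = MC: 132.75 − 0.014q = 49.75 + 0.04q → q_m = 1537.03704.
Price p_m = 132.75 − 0.007·1537.03704 = 121.99074; MC(q_m) = 49.75 + 0.04·1537.03704 = 111.23148.
Competitive q* = 1765.95745, so Δq = 228.92041; wedge = 121.99074 − 111.23148 = 10.75926.
The triangle = ½ × 228.92041 × 10.75926 = $1231.51 thousand.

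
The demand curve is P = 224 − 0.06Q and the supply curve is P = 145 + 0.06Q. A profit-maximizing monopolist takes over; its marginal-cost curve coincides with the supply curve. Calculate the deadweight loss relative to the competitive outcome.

Competitive equilibrium: 224 − 0.06Q = 145 + 0.06Q → Q* = 658.33333, P* = 184.5.
Marginal revenue: MR = 224 − 0.12Q. Set MR = MC: 224 − 0.12Q = 145 + 0.06Q → Q_m = 438.88889.
Price P_m = 224 − 0.06·438.88889 = 197.66667; MC(Q_m) = 145 + 0.06·438.88889 = 171.33333.
Competitive Q* = 658.33333, so ΔQ = 219.44444; wedge = 197.66667 − 171.33333 = 26.33334.
DWL = ½ × 219.44444 × 26.33334 = 2889.35.

2889.35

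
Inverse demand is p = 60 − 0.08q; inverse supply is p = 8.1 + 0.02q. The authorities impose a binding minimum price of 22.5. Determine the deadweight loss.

Competitive equilibrium: 60 − 0.08q = 8.1 + 0.02q → q* = 519, p* = 18.48.
At the floor p = 22.5, quantity demanded = (60 − 22.5)/0.08 = 468.75.
Sellers' marginal cost at q' = 468.75: 8.1 + 0.02·468.75 = 17.475.
Δq = 519 − 468.75 = 50.25; wedge = 22.5 − 17.475 = 5.025.
DWL = ½ × 50.25 × 5.025 = 126.25.

126.25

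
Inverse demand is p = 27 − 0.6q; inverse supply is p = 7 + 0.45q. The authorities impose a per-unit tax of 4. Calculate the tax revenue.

Competitive equilibrium: 27 − 0.6q = 7 + 0.45q → q* = 19.0476, p* = 15.5714.
With the tax, the buyer price exceeds the seller price by 4: (27 − 0.6q) − (7 + 0.45q) = 4 → q' = 15.2381.
Tax revenue = 4 × 15.2381 = 60.95.

60.95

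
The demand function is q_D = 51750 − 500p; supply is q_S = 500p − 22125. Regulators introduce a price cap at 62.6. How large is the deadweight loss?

In inverse form: demand p = 103.5 − 0.002q, supply p = 44.25 + 0.002q.
Competitive equilibrium: 103.5 − 0.002q = 44.25 + 0.002q → q* = 14812.5, p* = 73.875.
At the ceiling p = 62.6, quantity supplied = (62.6 − 44.25)/0.002 = 9175.
Willingness to pay at q' = 9175: 103.5 − 0.002·9175 = 85.15.
Δq = 14812.5 − 9175 = 5637.5; wedge = 85.15 − 62.6 = 22.55.
DWL = ½ × 5637.5 × 22.55 = 63562.81.

63562.81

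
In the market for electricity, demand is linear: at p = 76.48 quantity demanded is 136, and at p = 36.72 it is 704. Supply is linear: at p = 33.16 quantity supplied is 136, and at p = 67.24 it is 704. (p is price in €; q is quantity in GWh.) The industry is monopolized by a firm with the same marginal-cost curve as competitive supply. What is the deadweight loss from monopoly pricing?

€1753.16

Demand slope = (36.72 − 76.48)/(704 − 136) = −0.07, so p = 86 − 0.07q.
Supply slope = (67.24 − 33.16)/(704 − 136) = 0.06, so p = 25 + 0.06q.
Competitive equilibrium: 86 − 0.07q = 25 + 0.06q → q* = 469.2308, p* = 53.1538.
Marginal revenue: MR = 86 − 0.14q. Set MR = MC: 86 − 0.14q = 25 + 0.06q → q_m = 305.
Price p_m = 86 − 0.07·305 = 64.65; MC(q_m) = 25 + 0.06·305 = 43.3.
Competitive q* = 469.2308, so Δq = 164.2308; wedge = 64.65 − 43.3 = 21.35.
Deadweight loss = ½ × 164.2308 × 21.35 = €1753.16.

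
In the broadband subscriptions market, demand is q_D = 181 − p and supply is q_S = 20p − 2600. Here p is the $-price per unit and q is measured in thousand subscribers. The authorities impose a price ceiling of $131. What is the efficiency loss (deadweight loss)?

$428.57 thousand

In inverse form: demand p = 181 − q, supply p = 130 + 0.05q.
Competitive equilibrium: 181 − q = 130 + 0.05q → q* = 48.5714, p* = 132.4286.
At the ceiling p = 131, quantity supplied = (131 − 130)/0.05 = 20.
Willingness to pay at q' = 20: 181 − 1·20 = 161.
Δq = 48.5714 − 20 = 28.5714; wedge = 161 − 131 = 30.
Welfare loss = ½ × 28.5714 × 30 = $428.57 thousand.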